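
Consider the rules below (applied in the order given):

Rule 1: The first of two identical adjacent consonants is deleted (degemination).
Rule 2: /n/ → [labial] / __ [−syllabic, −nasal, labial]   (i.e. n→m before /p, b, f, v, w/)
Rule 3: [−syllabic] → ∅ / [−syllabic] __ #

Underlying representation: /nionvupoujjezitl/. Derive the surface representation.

niomvupoujezit

Rule 1 (degemination): /jj/ is a geminate; the first /j/ deletes. /nionvupoujjezitl/ → nionvupoujezitl.
Rule 2 (nasal place assimilation): /n/ precedes the labial consonant /v/, so it assimilates in place to [m]. /nionvupoujezitl/ → niomvupoujezitl.
Rule 3 (final cluster simplification): /l/ is the second consonant of a word-final cluster /tl/, so it deletes. /niomvupoujezitl/ → niomvupoujezit.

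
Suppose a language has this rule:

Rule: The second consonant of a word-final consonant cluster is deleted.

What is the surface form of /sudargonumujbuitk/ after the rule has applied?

sudargonumujbuit

/k/ is the second consonant of a word-final cluster /tk/, so it deletes.
The other instances of /s/, /d/, /r/, /g/, /n/, /m/, /j/, /b/, /t/ do not occur in the required environment and remain unchanged.
Surface form: [sudargonumujbuit].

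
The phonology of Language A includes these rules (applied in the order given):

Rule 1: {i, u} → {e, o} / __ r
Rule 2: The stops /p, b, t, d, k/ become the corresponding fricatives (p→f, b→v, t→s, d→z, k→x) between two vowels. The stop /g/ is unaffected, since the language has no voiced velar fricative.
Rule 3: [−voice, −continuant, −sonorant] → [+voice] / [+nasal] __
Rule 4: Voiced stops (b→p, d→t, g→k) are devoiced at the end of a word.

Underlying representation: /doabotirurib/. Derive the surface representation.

doavoserorip

Rule 1 (pre-rhotic lowering): /i/ is a high vowel immediately before /r/, so it lowers to [e]. /u/ is a high vowel immediately before /r/, so it lowers to [o]. /doabotirurib/ → doaboterorib.
Rule 2 (intervocalic spirantization): /b/ is a stop between vowels /a/ and /o/, so it spirantizes to the fricative [v]. /t/ is a stop between vowels /o/ and /e/, so it spirantizes to the fricative [s]. /doaboterorib/ → doavoserorib.
Rule 3 (post-nasal voicing): no segment meets the environment; /doavoserorib/ is unchanged.
Rule 4 (final devoicing): /b/ is a voiced stop in word-final position, so it devoices to [p]. /doavoserorib/ → doavoserorip.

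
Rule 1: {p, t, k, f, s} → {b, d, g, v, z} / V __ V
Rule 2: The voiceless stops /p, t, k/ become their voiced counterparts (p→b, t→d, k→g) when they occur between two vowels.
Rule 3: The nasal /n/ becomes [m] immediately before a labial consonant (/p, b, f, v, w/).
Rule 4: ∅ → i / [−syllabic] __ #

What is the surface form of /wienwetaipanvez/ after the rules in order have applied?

Rule 1 (intervocalic voicing): /t/ is a voiceless obstruent between vowels /e/ and /a/, so it voices to [d]. /p/ is a voiceless obstruent between vowels /i/ and /a/, so it voices to [b]. /wienwetaipanvez/ → wienwedaibanvez.
Rule 2 (intervocalic voicing): no segment meets the environment; /wienwedaibanvez/ is unchanged.
Rule 3 (nasal place assimilation): /n/ precedes the labial consonant /w/, so it assimilates in place to [m]. /n/ precedes the labial consonant /v/, so it assimilates in place to [m]. /wienwedaibanvez/ → wiemwedaibamvez.
Rule 4 (final i-epenthesis): the form ends in the consonant /z/, so [i] is inserted word-finally. /wiemwedaibamvez/ → wiemwedaibamvezi.

wiemwedaibamvezi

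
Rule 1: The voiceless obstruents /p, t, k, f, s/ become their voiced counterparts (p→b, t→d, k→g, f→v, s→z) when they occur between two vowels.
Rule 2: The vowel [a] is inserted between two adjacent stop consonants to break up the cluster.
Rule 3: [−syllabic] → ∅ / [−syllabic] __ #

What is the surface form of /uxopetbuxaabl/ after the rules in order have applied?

Rule 1 (intervocalic voicing): /p/ is a voiceless obstruent between vowels /o/ and /e/, so it voices to [b]. /uxopetbuxaabl/ → uxobetbuxaabl.
Rule 2 (stop-cluster a-epenthesis): /t/ and /b/ form a stop–stop cluster, so [a] is inserted between them. /uxobetbuxaabl/ → uxobetabuxaabl.
Rule 3 (final cluster simplification): /l/ is the second consonant of a word-final cluster /bl/, so it deletes. /uxobetabuxaabl/ → uxobetabuxaab.

uxobetabuxaab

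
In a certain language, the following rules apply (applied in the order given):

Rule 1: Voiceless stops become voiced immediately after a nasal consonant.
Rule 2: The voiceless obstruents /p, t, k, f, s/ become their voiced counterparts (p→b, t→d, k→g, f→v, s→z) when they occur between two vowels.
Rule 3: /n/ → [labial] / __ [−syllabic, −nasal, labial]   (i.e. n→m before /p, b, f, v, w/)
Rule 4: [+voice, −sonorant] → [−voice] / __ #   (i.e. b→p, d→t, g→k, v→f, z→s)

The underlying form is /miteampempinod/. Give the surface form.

Rule 1 (post-nasal voicing): /p/ is a voiceless stop immediately after the nasal /m/, so it voices to [b]. /p/ is a voiceless stop immediately after the nasal /m/, so it voices to [b]. /miteampempinod/ → miteambembinod.
Rule 2 (intervocalic voicing): /t/ is a voiceless obstruent between vowels /i/ and /e/, so it voices to [d]. /miteambembinod/ → mideambembinod.
Rule 3 (nasal place assimilation): no segment meets the environment; /mideambembinod/ is unchanged.
Rule 4 (final devoicing): /d/ is a voiced obstruent in word-final position, so it devoices to [t]. /mideambembinod/ → mideambembinot.

mideambembinot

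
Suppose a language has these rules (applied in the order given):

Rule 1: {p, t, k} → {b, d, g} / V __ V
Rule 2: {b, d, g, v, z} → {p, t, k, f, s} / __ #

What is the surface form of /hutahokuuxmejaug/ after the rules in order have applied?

hudahoguuxmejauk

Rule 1 (intervocalic voicing): /t/ is a voiceless stop between vowels /u/ and /a/, so it voices to [d]. /k/ is a voiceless stop between vowels /o/ and /u/, so it voices to [g]. /hutahokuuxmejaug/ → hudahoguuxmejaug.
Rule 2 (final devoicing): /g/ is a voiced obstruent in word-final position, so it devoices to [k]. /hudahoguuxmejaug/ → hudahoguuxmejauk.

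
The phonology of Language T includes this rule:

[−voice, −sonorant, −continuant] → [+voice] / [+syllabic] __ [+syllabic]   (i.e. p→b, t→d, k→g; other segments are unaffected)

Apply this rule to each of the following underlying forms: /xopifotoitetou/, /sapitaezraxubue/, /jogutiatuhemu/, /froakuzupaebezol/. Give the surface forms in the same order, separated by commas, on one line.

/xopifotoitetou/: /p/ is a voiceless stop between vowels /o/ and /i/, so it voices to [b]. /t/ is a voiceless stop between vowels /o/ and /o/, so it voices to [d]. /t/ is a voiceless stop between vowels /i/ and /e/, so it voices to [d]. /t/ is a voiceless stop between vowels /e/ and /o/, so it voices to [d]. → [xobifodoidedou].
/sapitaezraxubue/: /p/ is a voiceless stop between vowels /a/ and /i/, so it voices to [b]. /t/ is a voiceless stop between vowels /i/ and /a/, so it voices to [d]. → [sabidaezraxubue].
/jogutiatuhemu/: /t/ is a voiceless stop between vowels /u/ and /i/, so it voices to [d]. /t/ is a voiceless stop between vowels /a/ and /u/, so it voices to [d]. → [jogudiaduhemu].
/froakuzupaebezol/: /k/ is a voiceless stop between vowels /a/ and /u/, so it voices to [g]. /p/ is a voiceless stop between vowels /u/ and /a/, so it voices to [b]. → [froaguzubaebezol].

xobifodoidedou, sabidaezraxubue, jogudiaduhemu, froaguzubaebezol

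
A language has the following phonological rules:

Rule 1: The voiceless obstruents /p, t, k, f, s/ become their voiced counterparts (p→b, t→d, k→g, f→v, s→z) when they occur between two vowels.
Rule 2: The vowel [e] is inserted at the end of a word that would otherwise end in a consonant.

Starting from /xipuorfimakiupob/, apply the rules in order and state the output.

xibuorfimagiubobe

Rule 1 (intervocalic voicing): /p/ is a voiceless obstruent between vowels /i/ and /u/, so it voices to [b]. /k/ is a voiceless obstruent between vowels /a/ and /i/, so it voices to [g]. /p/ is a voiceless obstruent between vowels /u/ and /o/, so it voices to [b]. /xipuorfimakiupob/ → xibuorfimagiubob.
Rule 2 (final e-epenthesis): the form ends in the consonant /b/, so [e] is inserted word-finally. /xibuorfimagiubob/ → xibuorfimagiubobe.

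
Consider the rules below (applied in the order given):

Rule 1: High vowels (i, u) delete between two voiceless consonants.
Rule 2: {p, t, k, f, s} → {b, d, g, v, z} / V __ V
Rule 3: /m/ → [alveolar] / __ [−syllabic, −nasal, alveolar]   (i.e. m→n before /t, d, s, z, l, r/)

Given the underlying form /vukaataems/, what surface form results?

vugaadaens

Rule 1 (high vowel syncope): no segment meets the environment; /vukaataems/ is unchanged.
Rule 2 (intervocalic voicing): /k/ is a voiceless obstruent between vowels /u/ and /a/, so it voices to [g]. /t/ is a voiceless obstruent between vowels /a/ and /a/, so it voices to [d]. /vukaataems/ → vugaadaems.
Rule 3 (nasal place assimilation): /m/ precedes the alveolar consonant /s/, so it assimilates in place to [n]. /vugaadaems/ → vugaadaens.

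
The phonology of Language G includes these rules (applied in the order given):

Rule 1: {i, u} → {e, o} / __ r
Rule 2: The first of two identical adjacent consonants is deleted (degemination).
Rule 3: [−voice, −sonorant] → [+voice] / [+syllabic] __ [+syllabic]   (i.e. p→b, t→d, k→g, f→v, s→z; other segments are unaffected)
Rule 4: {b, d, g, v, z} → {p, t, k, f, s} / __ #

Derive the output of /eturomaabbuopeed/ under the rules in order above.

Rule 1 (pre-rhotic lowering): /u/ is a high vowel immediately before /r/, so it lowers to [o]. /eturomaabbuopeed/ → etoromaabbuopeed.
Rule 2 (degemination): /bb/ is a geminate; the first /b/ deletes. /etoromaabbuopeed/ → etoromaabuopeed.
Rule 3 (intervocalic voicing): /t/ is a voiceless obstruent between vowels /e/ and /o/, so it voices to [d]. /p/ is a voiceless obstruent between vowels /o/ and /e/, so it voices to [b]. /etoromaabuopeed/ → edoromaabuobeed.
Rule 4 (final devoicing): /d/ is a voiced obstruent in word-final position, so it devoices to [t]. /edoromaabuobeed/ → edoromaabuobeet.

edoromaabuobeet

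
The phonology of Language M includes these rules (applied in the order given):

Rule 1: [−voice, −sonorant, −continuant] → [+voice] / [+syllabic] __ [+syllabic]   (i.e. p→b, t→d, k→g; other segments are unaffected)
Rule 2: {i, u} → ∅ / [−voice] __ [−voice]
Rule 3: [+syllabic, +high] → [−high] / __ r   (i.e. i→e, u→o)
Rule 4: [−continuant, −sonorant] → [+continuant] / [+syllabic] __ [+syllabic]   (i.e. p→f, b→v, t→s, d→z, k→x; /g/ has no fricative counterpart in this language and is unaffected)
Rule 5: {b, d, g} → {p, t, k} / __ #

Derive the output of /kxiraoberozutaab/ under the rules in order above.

Rule 1 (intervocalic voicing): /t/ is a voiceless stop between vowels /u/ and /a/, so it voices to [d]. /kxiraoberozutaab/ → kxiraoberozudaab.
Rule 2 (high vowel syncope): no segment meets the environment; /kxiraoberozudaab/ is unchanged.
Rule 3 (pre-rhotic lowering): /i/ is a high vowel immediately before /r/, so it lowers to [e]. /kxiraoberozudaab/ → kxeraoberozudaab.
Rule 4 (intervocalic spirantization): /b/ is a stop between vowels /o/ and /e/, so it spirantizes to the fricative [v]. /d/ is a stop between vowels /u/ and /a/, so it spirantizes to the fricative [z]. /kxeraoberozudaab/ → kxeraoverozuzaab.
Rule 5 (final devoicing): /b/ is a voiced stop in word-final position, so it devoices to [p]. /kxeraoverozuzaab/ → kxeraoverozuzaap.

kxeraoverozuzaap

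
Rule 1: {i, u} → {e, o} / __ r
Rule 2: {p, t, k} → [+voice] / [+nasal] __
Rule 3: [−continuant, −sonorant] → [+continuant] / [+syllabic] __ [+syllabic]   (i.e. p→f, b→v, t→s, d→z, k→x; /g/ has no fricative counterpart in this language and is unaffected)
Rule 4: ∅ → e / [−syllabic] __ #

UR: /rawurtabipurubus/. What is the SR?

rawortaviforuvuse

Rule 1 (pre-rhotic lowering): /u/ is a high vowel immediately before /r/, so it lowers to [o]. /u/ is a high vowel immediately before /r/, so it lowers to [o]. /rawurtabipurubus/ → rawortabiporubus.
Rule 2 (post-nasal voicing): no segment meets the environment; /rawortabiporubus/ is unchanged.
Rule 3 (intervocalic spirantization): /b/ is a stop between vowels /a/ and /i/, so it spirantizes to the fricative [v]. /p/ is a stop between vowels /i/ and /o/, so it spirantizes to the fricative [f]. /b/ is a stop between vowels /u/ and /u/, so it spirantizes to the fricative [v]. /rawortabiporubus/ → rawortaviforuvus.
Rule 4 (final e-epenthesis): the form ends in the consonant /s/, so [e] is inserted word-finally. /rawortaviforuvus/ → rawortaviforuvuse.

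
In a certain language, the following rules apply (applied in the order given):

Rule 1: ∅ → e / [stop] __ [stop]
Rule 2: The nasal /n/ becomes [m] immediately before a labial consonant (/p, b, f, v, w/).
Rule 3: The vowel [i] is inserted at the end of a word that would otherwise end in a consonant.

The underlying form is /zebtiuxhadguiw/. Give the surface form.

zebetiuxhadeguiwi

Rule 1 (stop-cluster e-epenthesis): /b/ and /t/ form a stop–stop cluster, so [e] is inserted between them. /d/ and /g/ form a stop–stop cluster, so [e] is inserted between them. /zebtiuxhadguiw/ → zebetiuxhadeguiw.
Rule 2 (nasal place assimilation): no segment meets the environment; /zebetiuxhadeguiw/ is unchanged.
Rule 3 (final i-epenthesis): the form ends in the consonant /w/, so [i] is inserted word-finally. /zebetiuxhadeguiw/ → zebetiuxhadeguiwi.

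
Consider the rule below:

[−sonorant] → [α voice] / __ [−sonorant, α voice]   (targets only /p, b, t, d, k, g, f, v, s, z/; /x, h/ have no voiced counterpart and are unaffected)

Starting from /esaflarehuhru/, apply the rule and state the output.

esaflarehuhru

No segment of /esaflarehuhru/ meets the structural description of the rule, so the form surfaces unchanged.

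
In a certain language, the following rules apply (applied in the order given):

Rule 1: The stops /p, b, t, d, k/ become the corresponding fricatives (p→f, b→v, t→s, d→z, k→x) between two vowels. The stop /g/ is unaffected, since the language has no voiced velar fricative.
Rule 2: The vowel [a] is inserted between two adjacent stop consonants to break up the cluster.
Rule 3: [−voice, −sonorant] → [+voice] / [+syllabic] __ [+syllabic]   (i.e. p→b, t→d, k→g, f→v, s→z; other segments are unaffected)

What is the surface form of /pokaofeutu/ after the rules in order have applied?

poxaoveuzu

Rule 1 (intervocalic spirantization): /k/ is a stop between vowels /o/ and /a/, so it spirantizes to the fricative [x]. /t/ is a stop between vowels /u/ and /u/, so it spirantizes to the fricative [s]. /pokaofeutu/ → poxaofeusu.
Rule 2 (stop-cluster a-epenthesis): no segment meets the environment; /poxaofeusu/ is unchanged.
Rule 3 (intervocalic voicing): /f/ is a voiceless obstruent between vowels /o/ and /e/, so it voices to [v]. /s/ is a voiceless obstruent between vowels /u/ and /u/, so it voices to [z]. /poxaofeusu/ → poxaoveuzu.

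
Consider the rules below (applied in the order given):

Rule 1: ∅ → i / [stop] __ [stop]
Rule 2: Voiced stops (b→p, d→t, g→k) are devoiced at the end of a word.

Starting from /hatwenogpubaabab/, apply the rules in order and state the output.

hatwenogipubaabap

Rule 1 (stop-cluster i-epenthesis): /g/ and /p/ form a stop–stop cluster, so [i] is inserted between them. /hatwenogpubaabab/ → hatwenogipubaabab.
Rule 2 (final devoicing): /b/ is a voiced stop in word-final position, so it devoices to [p]. /hatwenogipubaabab/ → hatwenogipubaabap.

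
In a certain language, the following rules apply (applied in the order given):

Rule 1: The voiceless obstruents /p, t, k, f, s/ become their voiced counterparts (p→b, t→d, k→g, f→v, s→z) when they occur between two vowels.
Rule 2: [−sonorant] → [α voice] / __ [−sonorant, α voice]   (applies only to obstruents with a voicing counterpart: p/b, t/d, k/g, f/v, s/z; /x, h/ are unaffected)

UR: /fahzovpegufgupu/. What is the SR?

Rule 1 (intervocalic voicing): /p/ is a voiceless obstruent between vowels /u/ and /u/, so it voices to [b]. /fahzovpegufgupu/ → fahzovpegufgubu.
Rule 2 (regressive voicing assimilation): /v/ precedes the voiceless obstruent /p/, so it devoices to [f] by assimilation. /f/ precedes the voiced obstruent /g/, so it voices to [v] by assimilation. /fahzovpegufgubu/ → fahzofpeguvgubu.

fahzofpeguvgubu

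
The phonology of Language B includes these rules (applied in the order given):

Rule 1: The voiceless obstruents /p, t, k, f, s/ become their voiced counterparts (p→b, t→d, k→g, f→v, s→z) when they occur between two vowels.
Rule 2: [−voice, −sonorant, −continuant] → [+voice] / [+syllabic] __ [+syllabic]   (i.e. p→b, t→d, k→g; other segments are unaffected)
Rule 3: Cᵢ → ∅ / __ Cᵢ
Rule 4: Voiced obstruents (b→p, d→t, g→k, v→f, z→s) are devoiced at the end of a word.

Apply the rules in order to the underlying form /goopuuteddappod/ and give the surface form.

goobuudedapot

Rule 1 (intervocalic voicing): /p/ is a voiceless obstruent between vowels /o/ and /u/, so it voices to [b]. /t/ is a voiceless obstruent between vowels /u/ and /e/, so it voices to [d]. /goopuuteddappod/ → goobuudeddappod.
Rule 2 (intervocalic voicing): no segment meets the environment; /goobuudeddappod/ is unchanged.
Rule 3 (degemination): /dd/ is a geminate; the first /d/ deletes. /pp/ is a geminate; the first /p/ deletes. /goobuudeddappod/ → goobuudedapod.
Rule 4 (final devoicing): /d/ is a voiced obstruent in word-final position, so it devoices to [t]. /goobuudedapod/ → goobuudedapot.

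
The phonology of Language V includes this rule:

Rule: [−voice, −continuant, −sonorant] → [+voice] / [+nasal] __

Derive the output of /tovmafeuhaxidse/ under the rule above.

tovmafeuhaxidse

No segment of /tovmafeuhaxidse/ meets the structural description of the rule, so the form surfaces unchanged.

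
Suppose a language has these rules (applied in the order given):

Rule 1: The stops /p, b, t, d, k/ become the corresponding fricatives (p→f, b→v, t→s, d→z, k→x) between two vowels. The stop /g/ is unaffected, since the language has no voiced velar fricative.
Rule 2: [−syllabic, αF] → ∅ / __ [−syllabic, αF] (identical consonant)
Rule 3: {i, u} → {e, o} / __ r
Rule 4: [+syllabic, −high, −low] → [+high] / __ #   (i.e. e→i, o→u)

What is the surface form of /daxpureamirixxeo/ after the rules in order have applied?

daxporeamerixeu

Rule 1 (intervocalic spirantization): no segment meets the environment; /daxpureamirixxeo/ is unchanged.
Rule 2 (degemination): /xx/ is a geminate; the first /x/ deletes. /daxpureamirixxeo/ → daxpureamirixeo.
Rule 3 (pre-rhotic lowering): /u/ is a high vowel immediately before /r/, so it lowers to [o]. /i/ is a high vowel immediately before /r/, so it lowers to [e]. /daxpureamirixeo/ → daxporeamerixeo.
Rule 4 (final vowel raising): /o/ is a mid vowel in word-final position, so it raises to [u]. /daxporeamerixeo/ → daxporeamerixeu.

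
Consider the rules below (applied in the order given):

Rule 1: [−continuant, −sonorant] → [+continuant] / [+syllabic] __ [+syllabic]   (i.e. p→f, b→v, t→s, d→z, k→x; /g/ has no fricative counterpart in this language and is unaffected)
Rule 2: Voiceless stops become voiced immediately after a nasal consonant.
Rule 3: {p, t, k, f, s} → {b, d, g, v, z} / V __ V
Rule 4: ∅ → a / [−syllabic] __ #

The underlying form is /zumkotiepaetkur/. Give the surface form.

Rule 1 (intervocalic spirantization): /t/ is a stop between vowels /o/ and /i/, so it spirantizes to the fricative [s]. /p/ is a stop between vowels /e/ and /a/, so it spirantizes to the fricative [f]. /zumkotiepaetkur/ → zumkosiefaetkur.
Rule 2 (post-nasal voicing): /k/ is a voiceless stop immediately after the nasal /m/, so it voices to [g]. /zumkosiefaetkur/ → zumgosiefaetkur.
Rule 3 (intervocalic voicing): /s/ is a voiceless obstruent between vowels /o/ and /i/, so it voices to [z]. /f/ is a voiceless obstruent between vowels /e/ and /a/, so it voices to [v]. /zumgosiefaetkur/ → zumgozievaetkur.
Rule 4 (final a-epenthesis): the form ends in the consonant /r/, so [a] is inserted word-finally. /zumgozievaetkur/ → zumgozievaetkura.

zumgozievaetkura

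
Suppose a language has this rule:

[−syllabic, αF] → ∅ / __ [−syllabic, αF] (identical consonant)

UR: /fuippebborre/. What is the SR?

fuipebore

/pp/ is a geminate; the first /p/ deletes.
/bb/ is a geminate; the first /b/ deletes.
/rr/ is a geminate; the first /r/ deletes.
The other instances of /f/, /p/, /b/, /r/ do not occur in the required environment and remain unchanged.
Surface form: [fuipebore].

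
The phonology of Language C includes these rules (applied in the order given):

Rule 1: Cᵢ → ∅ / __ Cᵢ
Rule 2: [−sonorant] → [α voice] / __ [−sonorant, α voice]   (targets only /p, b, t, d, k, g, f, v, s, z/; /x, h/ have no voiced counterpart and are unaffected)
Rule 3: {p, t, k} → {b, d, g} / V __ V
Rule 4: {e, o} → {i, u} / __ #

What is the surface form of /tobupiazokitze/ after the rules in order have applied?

tobubiazogidzi

Rule 1 (degemination): no segment meets the environment; /tobupiazokitze/ is unchanged.
Rule 2 (regressive voicing assimilation): /t/ precedes the voiced obstruent /z/, so it voices to [d] by assimilation. /tobupiazokitze/ → tobupiazokidze.
Rule 3 (intervocalic voicing): /p/ is a voiceless stop between vowels /u/ and /i/, so it voices to [b]. /k/ is a voiceless stop between vowels /o/ and /i/, so it voices to [g]. /tobupiazokidze/ → tobubiazogidze.
Rule 4 (final vowel raising): /e/ is a mid vowel in word-final position, so it raises to [i]. /tobubiazogidze/ → tobubiazogidzi.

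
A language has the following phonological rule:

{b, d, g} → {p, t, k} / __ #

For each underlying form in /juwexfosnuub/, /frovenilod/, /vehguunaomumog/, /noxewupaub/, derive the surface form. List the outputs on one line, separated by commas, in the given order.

/juwexfosnuub/: /b/ is a voiced stop in word-final position, so it devoices to [p]. → [juwexfosnuup].
/frovenilod/: /d/ is a voiced stop in word-final position, so it devoices to [t]. → [frovenilot].
/vehguunaomumog/: /g/ is a voiced stop in word-final position, so it devoices to [k]. → [vehguunaomumok].
/noxewupaub/: /b/ is a voiced stop in word-final position, so it devoices to [p]. → [noxewupaup].

juwexfosnuup, frovenilot, vehguunaomumok, noxewupaup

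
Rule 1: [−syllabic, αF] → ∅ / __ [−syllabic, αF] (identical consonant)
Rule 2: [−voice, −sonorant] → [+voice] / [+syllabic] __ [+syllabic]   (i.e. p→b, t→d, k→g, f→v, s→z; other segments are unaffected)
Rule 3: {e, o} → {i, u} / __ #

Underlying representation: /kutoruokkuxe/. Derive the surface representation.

kudoruoguxi

Rule 1 (degemination): /kk/ is a geminate; the first /k/ deletes. /kutoruokkuxe/ → kutoruokuxe.
Rule 2 (intervocalic voicing): /t/ is a voiceless obstruent between vowels /u/ and /o/, so it voices to [d]. /k/ is a voiceless obstruent between vowels /o/ and /u/, so it voices to [g]. /kutoruokuxe/ → kudoruoguxe.
Rule 3 (final vowel raising): /e/ is a mid vowel in word-final position, so it raises to [i]. /kudoruoguxe/ → kudoruoguxi.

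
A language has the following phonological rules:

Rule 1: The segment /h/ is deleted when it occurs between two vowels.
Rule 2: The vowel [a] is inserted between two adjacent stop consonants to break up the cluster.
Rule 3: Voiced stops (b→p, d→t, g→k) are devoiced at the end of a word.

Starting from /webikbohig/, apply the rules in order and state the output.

webikaboik

Rule 1 (intervocalic h-deletion): /h/ occurs between vowels /o/ and /i/, so it deletes. /webikbohig/ → webikboig.
Rule 2 (stop-cluster a-epenthesis): /k/ and /b/ form a stop–stop cluster, so [a] is inserted between them. /webikboig/ → webikaboig.
Rule 3 (final devoicing): /g/ is a voiced stop in word-final position, so it devoices to [k]. /webikaboig/ → webikaboik.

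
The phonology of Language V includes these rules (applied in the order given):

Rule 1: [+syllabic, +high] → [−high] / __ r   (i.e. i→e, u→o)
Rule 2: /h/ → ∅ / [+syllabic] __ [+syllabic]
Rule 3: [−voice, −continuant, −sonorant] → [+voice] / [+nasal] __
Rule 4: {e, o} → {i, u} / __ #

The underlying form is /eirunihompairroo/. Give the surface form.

eeruniombaerrou

Rule 1 (pre-rhotic lowering): /i/ is a high vowel immediately before /r/, so it lowers to [e]. /i/ is a high vowel immediately before /r/, so it lowers to [e]. /eirunihompairroo/ → eerunihompaerroo.
Rule 2 (intervocalic h-deletion): /h/ occurs between vowels /i/ and /o/, so it deletes. /eerunihompaerroo/ → eeruniompaerroo.
Rule 3 (post-nasal voicing): /p/ is a voiceless stop immediately after the nasal /m/, so it voices to [b]. /eeruniompaerroo/ → eeruniombaerroo.
Rule 4 (final vowel raising): /o/ is a mid vowel in word-final position, so it raises to [u]. /eeruniombaerroo/ → eeruniombaerrou.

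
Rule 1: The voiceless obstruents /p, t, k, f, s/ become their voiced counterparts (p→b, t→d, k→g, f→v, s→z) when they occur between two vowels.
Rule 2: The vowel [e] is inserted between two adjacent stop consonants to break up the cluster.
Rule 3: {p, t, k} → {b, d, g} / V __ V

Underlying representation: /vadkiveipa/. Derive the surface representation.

vadegiveiba

Rule 1 (intervocalic voicing): /p/ is a voiceless obstruent between vowels /i/ and /a/, so it voices to [b]. /vadkiveipa/ → vadkiveiba.
Rule 2 (stop-cluster e-epenthesis): /d/ and /k/ form a stop–stop cluster, so [e] is inserted between them. /vadkiveiba/ → vadekiveiba.
Rule 3 (intervocalic voicing): /k/ is a voiceless stop between vowels /e/ and /i/, so it voices to [g]. /vadekiveiba/ → vadegiveiba.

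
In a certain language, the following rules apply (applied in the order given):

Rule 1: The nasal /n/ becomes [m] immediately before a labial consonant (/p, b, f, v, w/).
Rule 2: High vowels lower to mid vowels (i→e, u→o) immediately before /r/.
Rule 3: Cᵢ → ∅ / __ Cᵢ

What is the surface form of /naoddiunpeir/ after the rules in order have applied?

naodiumpeer

Rule 1 (nasal place assimilation): /n/ precedes the labial consonant /p/, so it assimilates in place to [m]. /naoddiunpeir/ → naoddiumpeir.
Rule 2 (pre-rhotic lowering): /i/ is a high vowel immediately before /r/, so it lowers to [e]. /naoddiumpeir/ → naoddiumpeer.
Rule 3 (degemination): /dd/ is a geminate; the first /d/ deletes. /naoddiumpeer/ → naodiumpeer.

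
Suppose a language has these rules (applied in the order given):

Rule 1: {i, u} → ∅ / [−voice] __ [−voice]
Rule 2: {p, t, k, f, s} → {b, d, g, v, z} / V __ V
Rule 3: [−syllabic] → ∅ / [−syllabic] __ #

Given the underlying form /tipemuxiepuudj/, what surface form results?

Rule 1 (high vowel syncope): /i/ is a high vowel flanked by voiceless consonants /t/ and /p/, so it deletes. /tipemuxiepuudj/ → tpemuxiepuudj.
Rule 2 (intervocalic voicing): /p/ is a voiceless obstruent between vowels /e/ and /u/, so it voices to [b]. /tpemuxiepuudj/ → tpemuxiebuudj.
Rule 3 (final cluster simplification): /j/ is the second consonant of a word-final cluster /dj/, so it deletes. /tpemuxiebuudj/ → tpemuxiebuud.

tpemuxiebuud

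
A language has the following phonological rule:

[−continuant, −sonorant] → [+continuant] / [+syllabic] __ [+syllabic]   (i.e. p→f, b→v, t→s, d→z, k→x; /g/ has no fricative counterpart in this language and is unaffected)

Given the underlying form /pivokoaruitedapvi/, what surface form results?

Scanning /pivokoaruitedapvi/: /p/ at position 1 is not in the conditioning environment; /k/ is a stop between vowels /o/ and /o/, so it spirantizes to the fricative [x]; /t/ is a stop between vowels /i/ and /e/, so it spirantizes to the fricative [s]; /d/ is a stop between vowels /e/ and /a/, so it spirantizes to the fricative [z]; /p/ at position 15 is not in the conditioning environment.
Result: [pivoxoaruisezapvi].

pivoxoaruisezapvi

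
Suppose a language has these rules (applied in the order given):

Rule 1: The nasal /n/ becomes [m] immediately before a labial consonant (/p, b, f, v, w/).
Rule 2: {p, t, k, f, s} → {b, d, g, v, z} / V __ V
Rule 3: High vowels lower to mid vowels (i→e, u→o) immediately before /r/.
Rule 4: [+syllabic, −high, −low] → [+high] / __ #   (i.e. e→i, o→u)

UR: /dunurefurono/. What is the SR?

Rule 1 (nasal place assimilation): no segment meets the environment; /dunurefurono/ is unchanged.
Rule 2 (intervocalic voicing): /f/ is a voiceless obstruent between vowels /e/ and /u/, so it voices to [v]. /dunurefurono/ → dunurevurono.
Rule 3 (pre-rhotic lowering): /u/ is a high vowel immediately before /r/, so it lowers to [o]. /u/ is a high vowel immediately before /r/, so it lowers to [o]. /dunurevurono/ → dunorevorono.
Rule 4 (final vowel raising): /o/ is a mid vowel in word-final position, so it raises to [u]. /dunorevorono/ → dunorevoronu.

dunorevoronu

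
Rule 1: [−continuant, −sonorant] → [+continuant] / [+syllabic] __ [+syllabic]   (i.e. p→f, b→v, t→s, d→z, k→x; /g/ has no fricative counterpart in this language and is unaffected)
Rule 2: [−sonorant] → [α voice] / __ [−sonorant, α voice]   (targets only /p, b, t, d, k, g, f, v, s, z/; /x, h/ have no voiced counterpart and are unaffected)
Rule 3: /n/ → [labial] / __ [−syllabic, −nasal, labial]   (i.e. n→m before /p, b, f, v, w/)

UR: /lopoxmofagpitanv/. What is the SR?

lofoxmofakpisamv

Rule 1 (intervocalic spirantization): /p/ is a stop between vowels /o/ and /o/, so it spirantizes to the fricative [f]. /t/ is a stop between vowels /i/ and /a/, so it spirantizes to the fricative [s]. /lopoxmofagpitanv/ → lofoxmofagpisanv.
Rule 2 (regressive voicing assimilation): /g/ precedes the voiceless obstruent /p/, so it devoices to [k] by assimilation. /lofoxmofagpisanv/ → lofoxmofakpisanv.
Rule 3 (nasal place assimilation): /n/ precedes the labial consonant /v/, so it assimilates in place to [m]. /lofoxmofakpisanv/ → lofoxmofakpisamv.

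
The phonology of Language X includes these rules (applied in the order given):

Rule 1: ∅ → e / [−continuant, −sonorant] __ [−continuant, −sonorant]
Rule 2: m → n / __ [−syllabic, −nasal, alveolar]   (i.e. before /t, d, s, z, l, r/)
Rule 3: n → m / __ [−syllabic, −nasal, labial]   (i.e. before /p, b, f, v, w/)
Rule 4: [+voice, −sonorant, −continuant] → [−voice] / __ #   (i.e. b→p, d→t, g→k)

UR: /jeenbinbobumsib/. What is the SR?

jeembimbobunsip

Rule 1 (stop-cluster e-epenthesis): no segment meets the environment; /jeenbinbobumsib/ is unchanged.
Rule 2 (nasal place assimilation): /m/ precedes the alveolar consonant /s/, so it assimilates in place to [n]. /jeenbinbobumsib/ → jeenbinbobunsib.
Rule 3 (nasal place assimilation): /n/ precedes the labial consonant /b/, so it assimilates in place to [m]. /n/ precedes the labial consonant /b/, so it assimilates in place to [m]. /jeenbinbobunsib/ → jeembimbobunsib.
Rule 4 (final devoicing): /b/ is a voiced stop in word-final position, so it devoices to [p]. /jeembimbobunsib/ → jeembimbobunsip.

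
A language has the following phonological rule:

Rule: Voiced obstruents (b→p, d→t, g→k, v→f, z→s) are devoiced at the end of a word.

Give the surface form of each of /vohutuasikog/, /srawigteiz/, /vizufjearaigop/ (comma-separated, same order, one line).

vohutuasikok, srawigteis, vizufjearaigop

/vohutuasikog/: /g/ is a voiced obstruent in word-final position, so it devoices to [k]. → [vohutuasikok].
/srawigteiz/: /z/ is a voiced obstruent in word-final position, so it devoices to [s]. → [srawigteis].
/vizufjearaigop/: the rule's environment is not met; surfaces unchanged as [vizufjearaigop].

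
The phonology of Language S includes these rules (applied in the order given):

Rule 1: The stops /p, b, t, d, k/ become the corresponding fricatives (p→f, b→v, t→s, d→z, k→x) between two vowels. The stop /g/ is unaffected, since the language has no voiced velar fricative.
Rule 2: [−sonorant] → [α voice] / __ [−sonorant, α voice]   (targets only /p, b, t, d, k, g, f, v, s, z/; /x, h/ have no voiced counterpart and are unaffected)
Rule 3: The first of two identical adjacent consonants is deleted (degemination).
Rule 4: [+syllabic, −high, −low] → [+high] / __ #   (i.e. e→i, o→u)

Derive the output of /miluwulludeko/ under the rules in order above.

miluwuluzexu

Rule 1 (intervocalic spirantization): /d/ is a stop between vowels /u/ and /e/, so it spirantizes to the fricative [z]. /k/ is a stop between vowels /e/ and /o/, so it spirantizes to the fricative [x]. /miluwulludeko/ → miluwulluzexo.
Rule 2 (regressive voicing assimilation): no segment meets the environment; /miluwulluzexo/ is unchanged.
Rule 3 (degemination): /ll/ is a geminate; the first /l/ deletes. /miluwulluzexo/ → miluwuluzexo.
Rule 4 (final vowel raising): /o/ is a mid vowel in word-final position, so it raises to [u]. /miluwuluzexo/ → miluwuluzexu.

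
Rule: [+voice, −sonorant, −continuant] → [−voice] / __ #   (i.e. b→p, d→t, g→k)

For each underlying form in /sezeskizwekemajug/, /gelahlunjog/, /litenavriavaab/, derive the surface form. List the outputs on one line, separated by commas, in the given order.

/sezeskizwekemajug/: /g/ is a voiced stop in word-final position, so it devoices to [k]. → [sezeskizwekemajuk].
/gelahlunjog/: /g/ is a voiced stop in word-final position, so it devoices to [k]. → [gelahlunjok].
/litenavriavaab/: /b/ is a voiced stop in word-final position, so it devoices to [p]. → [litenavriavaap].

sezeskizwekemajuk, gelahlunjok, litenavriavaap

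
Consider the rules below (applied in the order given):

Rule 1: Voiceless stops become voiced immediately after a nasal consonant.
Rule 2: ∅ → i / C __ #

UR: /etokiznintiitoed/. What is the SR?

Rule 1 (post-nasal voicing): /t/ is a voiceless stop immediately after the nasal /n/, so it voices to [d]. /etokiznintiitoed/ → etokiznindiitoed.
Rule 2 (final i-epenthesis): the form ends in the consonant /d/, so [i] is inserted word-finally. /etokiznindiitoed/ → etokiznindiitoedi.

etokiznindiitoedi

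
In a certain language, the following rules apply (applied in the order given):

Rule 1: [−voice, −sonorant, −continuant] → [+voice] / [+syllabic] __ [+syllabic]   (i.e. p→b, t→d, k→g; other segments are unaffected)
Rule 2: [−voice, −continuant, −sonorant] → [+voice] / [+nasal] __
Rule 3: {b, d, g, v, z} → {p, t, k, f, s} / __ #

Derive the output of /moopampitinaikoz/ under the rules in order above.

Rule 1 (intervocalic voicing): /p/ is a voiceless stop between vowels /o/ and /a/, so it voices to [b]. /t/ is a voiceless stop between vowels /i/ and /i/, so it voices to [d]. /k/ is a voiceless stop between vowels /i/ and /o/, so it voices to [g]. /moopampitinaikoz/ → moobampidinaigoz.
Rule 2 (post-nasal voicing): /p/ is a voiceless stop immediately after the nasal /m/, so it voices to [b]. /moobampidinaigoz/ → moobambidinaigoz.
Rule 3 (final devoicing): /z/ is a voiced obstruent in word-final position, so it devoices to [s]. /moobambidinaigoz/ → moobambidinaigos.

moobambidinaigos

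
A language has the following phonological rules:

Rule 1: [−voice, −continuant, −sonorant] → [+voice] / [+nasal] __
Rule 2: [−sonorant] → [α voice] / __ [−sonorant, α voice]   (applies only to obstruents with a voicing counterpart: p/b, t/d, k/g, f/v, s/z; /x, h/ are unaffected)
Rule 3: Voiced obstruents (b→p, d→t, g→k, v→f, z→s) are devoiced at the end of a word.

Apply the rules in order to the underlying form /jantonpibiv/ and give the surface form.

Rule 1 (post-nasal voicing): /t/ is a voiceless stop immediately after the nasal /n/, so it voices to [d]. /p/ is a voiceless stop immediately after the nasal /n/, so it voices to [b]. /jantonpibiv/ → jandonbibiv.
Rule 2 (regressive voicing assimilation): no segment meets the environment; /jandonbibiv/ is unchanged.
Rule 3 (final devoicing): /v/ is a voiced obstruent in word-final position, so it devoices to [f]. /jandonbibiv/ → jandonbibif.

jandonbibif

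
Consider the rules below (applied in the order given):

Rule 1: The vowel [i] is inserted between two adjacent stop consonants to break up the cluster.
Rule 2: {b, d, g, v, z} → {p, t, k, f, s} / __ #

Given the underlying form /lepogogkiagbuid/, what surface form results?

lepogogikiagibuit

Rule 1 (stop-cluster i-epenthesis): /g/ and /k/ form a stop–stop cluster, so [i] is inserted between them. /g/ and /b/ form a stop–stop cluster, so [i] is inserted between them. /lepogogkiagbuid/ → lepogogikiagibuid.
Rule 2 (final devoicing): /d/ is a voiced obstruent in word-final position, so it devoices to [t]. /lepogogikiagibuid/ → lepogogikiagibuit.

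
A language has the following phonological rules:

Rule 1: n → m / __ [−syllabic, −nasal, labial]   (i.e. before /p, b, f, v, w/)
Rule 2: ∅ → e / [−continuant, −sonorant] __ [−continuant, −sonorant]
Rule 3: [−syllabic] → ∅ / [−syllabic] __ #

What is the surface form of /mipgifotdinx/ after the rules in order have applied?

Rule 1 (nasal place assimilation): no segment meets the environment; /mipgifotdinx/ is unchanged.
Rule 2 (stop-cluster e-epenthesis): /p/ and /g/ form a stop–stop cluster, so [e] is inserted between them. /t/ and /d/ form a stop–stop cluster, so [e] is inserted between them. /mipgifotdinx/ → mipegifotedinx.
Rule 3 (final cluster simplification): /x/ is the second consonant of a word-final cluster /nx/, so it deletes. /mipegifotedinx/ → mipegifotedin.

mipegifotedin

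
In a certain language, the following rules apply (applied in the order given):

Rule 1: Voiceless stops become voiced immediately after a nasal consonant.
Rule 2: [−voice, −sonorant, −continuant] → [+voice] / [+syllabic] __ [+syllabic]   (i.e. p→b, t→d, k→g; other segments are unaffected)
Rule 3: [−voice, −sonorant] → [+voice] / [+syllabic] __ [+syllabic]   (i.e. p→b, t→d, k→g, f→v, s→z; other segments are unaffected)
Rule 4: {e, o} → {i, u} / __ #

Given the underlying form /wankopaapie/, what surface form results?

Rule 1 (post-nasal voicing): /k/ is a voiceless stop immediately after the nasal /n/, so it voices to [g]. /wankopaapie/ → wangopaapie.
Rule 2 (intervocalic voicing): /p/ is a voiceless stop between vowels /o/ and /a/, so it voices to [b]. /p/ is a voiceless stop between vowels /a/ and /i/, so it voices to [b]. /wangopaapie/ → wangobaabie.
Rule 3 (intervocalic voicing): no segment meets the environment; /wangobaabie/ is unchanged.
Rule 4 (final vowel raising): /e/ is a mid vowel in word-final position, so it raises to [i]. /wangobaabie/ → wangobaabii.

wangobaabii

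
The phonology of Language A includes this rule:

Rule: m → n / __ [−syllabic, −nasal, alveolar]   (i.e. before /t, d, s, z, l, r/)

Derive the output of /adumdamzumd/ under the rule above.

/m/ precedes the alveolar consonant /d/, so it assimilates in place to [n].
/m/ precedes the alveolar consonant /z/, so it assimilates in place to [n].
/m/ precedes the alveolar consonant /d/, so it assimilates in place to [n].
Surface form: [adundanzund].

adundanzund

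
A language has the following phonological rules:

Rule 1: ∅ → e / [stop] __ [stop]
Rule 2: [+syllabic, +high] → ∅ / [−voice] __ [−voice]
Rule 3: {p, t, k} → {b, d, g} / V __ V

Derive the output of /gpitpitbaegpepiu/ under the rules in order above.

gepteptebaegebebiu

Rule 1 (stop-cluster e-epenthesis): /g/ and /p/ form a stop–stop cluster, so [e] is inserted between them. /t/ and /p/ form a stop–stop cluster, so [e] is inserted between them. /t/ and /b/ form a stop–stop cluster, so [e] is inserted between them. /g/ and /p/ form a stop–stop cluster, so [e] is inserted between them. /gpitpitbaegpepiu/ → gepitepitebaegepepiu.
Rule 2 (high vowel syncope): /i/ is a high vowel flanked by voiceless consonants /p/ and /t/, so it deletes. /i/ is a high vowel flanked by voiceless consonants /p/ and /t/, so it deletes. /gepitepitebaegepepiu/ → gepteptebaegepepiu.
Rule 3 (intervocalic voicing): /p/ is a voiceless stop between vowels /e/ and /e/, so it voices to [b]. /p/ is a voiceless stop between vowels /e/ and /i/, so it voices to [b]. /gepteptebaegepepiu/ → gepteptebaegebebiu.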